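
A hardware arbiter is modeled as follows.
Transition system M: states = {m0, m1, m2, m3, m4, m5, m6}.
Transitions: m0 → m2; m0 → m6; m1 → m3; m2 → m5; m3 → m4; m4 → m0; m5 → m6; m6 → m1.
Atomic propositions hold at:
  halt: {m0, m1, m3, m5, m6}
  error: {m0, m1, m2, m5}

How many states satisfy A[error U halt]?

6

A[error U halt]: least fixpoint, start Z0 = Sat(halt) = {m0, m1, m3, m5, m6}, add states in Sat(error) with every successor in Z. Z1 = {m0, m1, m2, m3, m5, m6}; fixed.
Sat(A[error U halt]) = {m0, m1, m2, m3, m5, m6}
|Sat(A[error U halt])| = |{m0, m1, m2, m3, m5, m6}| = 6.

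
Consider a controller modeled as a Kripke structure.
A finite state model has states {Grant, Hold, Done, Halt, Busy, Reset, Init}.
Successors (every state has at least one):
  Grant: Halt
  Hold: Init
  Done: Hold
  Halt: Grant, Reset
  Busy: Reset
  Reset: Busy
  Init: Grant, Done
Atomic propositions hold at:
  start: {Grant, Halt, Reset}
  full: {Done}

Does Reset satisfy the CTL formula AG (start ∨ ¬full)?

Yes

Sat(¬full) = {Grant, Hold, Halt, Busy, Reset, Init}
Sat(start ∨ ¬full) = {Grant, Hold, Halt, Busy, Reset, Init}
AG (start ∨ ¬full): greatest fixpoint, start Z0 = {Grant, Hold, Halt, Busy, Reset, Init}, keep only states in Sat with every successor in Z. Z1 = {Grant, Hold, Halt, Busy, Reset}; Z2 = {Grant, Halt, Busy, Reset}; fixed.
Sat(AG (start ∨ ¬full)) = {Grant, Halt, Busy, Reset}
Reset ∈ Sat(AG (start ∨ ¬full)) = {Grant, Halt, Busy, Reset}, so the formula holds at Reset.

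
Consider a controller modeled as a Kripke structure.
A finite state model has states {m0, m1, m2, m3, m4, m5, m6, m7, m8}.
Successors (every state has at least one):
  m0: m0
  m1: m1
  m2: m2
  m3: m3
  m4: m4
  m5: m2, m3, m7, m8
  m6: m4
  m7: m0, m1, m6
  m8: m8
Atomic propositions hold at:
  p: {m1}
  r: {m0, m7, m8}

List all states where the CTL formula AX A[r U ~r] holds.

Sat(~r) = {m1, m2, m3, m4, m5, m6}
A[r U ~r]: least fixpoint, start Z0 = Sat(~r) = {m1, m2, m3, m4, m5, m6}, add states in Sat(r) with every successor in Z. Already a fixed point.
Sat(A[r U ~r]) = {m1, m2, m3, m4, m5, m6}
Sat(AX A[r U ~r]) = {s : every successor in {m1, m2, m3, m4, m5, m6}} = {m1, m2, m3, m4, m6}

{m1, m2, m3, m4, m6}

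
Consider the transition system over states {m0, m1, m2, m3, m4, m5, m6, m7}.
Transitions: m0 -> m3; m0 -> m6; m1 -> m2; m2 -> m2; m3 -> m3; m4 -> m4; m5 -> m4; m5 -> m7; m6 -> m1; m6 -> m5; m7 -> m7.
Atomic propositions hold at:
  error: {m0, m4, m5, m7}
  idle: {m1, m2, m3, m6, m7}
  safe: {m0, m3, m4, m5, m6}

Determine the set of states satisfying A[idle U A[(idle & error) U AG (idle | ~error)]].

Sat(idle & error) = {m7}
Sat(~error) = {m1, m2, m3, m6}
Sat(idle | ~error) = {m1, m2, m3, m6, m7}
AG (idle | ~error): greatest fixpoint, start Z0 = {m1, m2, m3, m6, m7}, keep only states in Sat with every successor in Z. Z1 = {m1, m2, m3, m7}; fixed.
Sat(AG (idle | ~error)) = {m1, m2, m3, m7}
A[(idle & error) U AG (idle | ~error)]: least fixpoint, start Z0 = Sat(AG (idle | ~error)) = {m1, m2, m3, m7}, add states in Sat(idle & error) with every successor in Z. Already a fixed point.
Sat(A[(idle & error) U AG (idle | ~error)]) = {m1, m2, m3, m7}
A[idle U A[(idle & error) U AG (idle | ~error)]]: least fixpoint, start Z0 = Sat(A[(idle & error) U AG (idle | ~error)]) = {m1, m2, m3, m7}, add states in Sat(idle) with every successor in Z. Already a fixed point.
Sat(A[idle U A[(idle & error) U AG (idle | ~error)]]) = {m1, m2, m3, m7}

{m1, m2, m3, m7}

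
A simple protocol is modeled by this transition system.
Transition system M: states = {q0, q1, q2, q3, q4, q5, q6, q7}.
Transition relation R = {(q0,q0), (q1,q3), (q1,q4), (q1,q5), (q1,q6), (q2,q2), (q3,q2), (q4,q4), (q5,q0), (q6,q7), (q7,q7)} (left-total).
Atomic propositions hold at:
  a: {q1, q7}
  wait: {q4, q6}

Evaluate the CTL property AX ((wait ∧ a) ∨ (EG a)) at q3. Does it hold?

No

Sat(wait ∧ a) = ∅
EG a: greatest fixpoint, start Z0 = {q1, q7}, keep only states in Sat with some successor in Z. Z1 = {q7}; fixed.
Sat(EG a) = {q7}
Sat((wait ∧ a) ∨ (EG a)) = {q7}
Sat(AX ((wait ∧ a) ∨ (EG a))) = {s : every successor in {q7}} = {q6, q7}
q3 ∉ Sat(AX ((wait ∧ a) ∨ (EG a))) = {q6, q7}, so the formula does not hold at q3.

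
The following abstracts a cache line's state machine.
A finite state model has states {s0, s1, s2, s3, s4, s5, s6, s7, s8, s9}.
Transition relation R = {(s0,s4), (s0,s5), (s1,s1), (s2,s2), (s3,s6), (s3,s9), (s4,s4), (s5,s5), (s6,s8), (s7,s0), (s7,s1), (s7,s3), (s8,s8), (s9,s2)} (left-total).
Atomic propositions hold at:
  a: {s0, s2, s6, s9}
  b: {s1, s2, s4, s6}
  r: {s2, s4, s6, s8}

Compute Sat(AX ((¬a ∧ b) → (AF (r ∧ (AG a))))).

{s2, s3, s5, s6, s8, s9}

Sat(¬a) = {s1, s3, s4, s5, s7, s8}
Sat(¬a ∧ b) = {s1, s4}
AG a: greatest fixpoint, start Z0 = {s0, s2, s6, s9}, keep only states in Sat with every successor in Z. Z1 = {s2, s9}; fixed.
Sat(AG a) = {s2, s9}
Sat(r ∧ (AG a)) = {s2}
AF (r ∧ (AG a)): least fixpoint, start Z0 = {s2}, add states with every successor in Z. Z1 = {s2, s9}; fixed.
Sat(AF (r ∧ (AG a))) = {s2, s9}
Sat((¬a ∧ b) → (AF (r ∧ (AG a)))) = {s0, s2, s3, s5, s6, s7, s8, s9}
Sat(AX ((¬a ∧ b) → (AF (r ∧ (AG a))))) = {s : every successor in {s0, s2, s3, s5, s6, s7, s8, s9}} = {s2, s3, s5, s6, s8, s9}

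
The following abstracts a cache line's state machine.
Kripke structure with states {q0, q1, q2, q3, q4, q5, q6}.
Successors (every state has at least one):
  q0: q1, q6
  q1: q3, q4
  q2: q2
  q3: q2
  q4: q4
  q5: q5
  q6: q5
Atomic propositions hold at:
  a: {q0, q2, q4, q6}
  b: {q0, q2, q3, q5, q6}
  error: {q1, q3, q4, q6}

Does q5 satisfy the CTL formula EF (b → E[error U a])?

E[error U a]: least fixpoint, start Z0 = Sat(a) = {q0, q2, q4, q6}, add states in Sat(error) with some successor in Z. Z1 = {q0, q1, q2, q3, q4, q6}; fixed.
Sat(E[error U a]) = {q0, q1, q2, q3, q4, q6}
Sat(b → E[error U a]) = {q0, q1, q2, q3, q4, q6}
EF (b → E[error U a]): least fixpoint, start Z0 = {q0, q1, q2, q3, q4, q6}, add states with some successor in Z. Already a fixed point.
Sat(EF (b → E[error U a])) = {q0, q1, q2, q3, q4, q6}
q5 ∉ Sat(EF (b → E[error U a])) = {q0, q1, q2, q3, q4, q6}, so the formula does not hold at q5.

No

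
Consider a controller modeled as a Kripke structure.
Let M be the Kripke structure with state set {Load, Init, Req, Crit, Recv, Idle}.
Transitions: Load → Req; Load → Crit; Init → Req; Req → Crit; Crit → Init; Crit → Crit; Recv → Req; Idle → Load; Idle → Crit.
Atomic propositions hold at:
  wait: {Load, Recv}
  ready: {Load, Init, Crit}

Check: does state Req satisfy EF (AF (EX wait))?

Sat(EX wait) = {s : some successor in {Load, Recv}} = {Idle}
AF (EX wait): least fixpoint, start Z0 = {Idle}, add states with every successor in Z. Already a fixed point.
Sat(AF (EX wait)) = {Idle}
EF (AF (EX wait)): least fixpoint, start Z0 = {Idle}, add states with some successor in Z. Already a fixed point.
Sat(EF (AF (EX wait))) = {Idle}
Req ∉ Sat(EF (AF (EX wait))) = {Idle}, so the formula does not hold at Req.

No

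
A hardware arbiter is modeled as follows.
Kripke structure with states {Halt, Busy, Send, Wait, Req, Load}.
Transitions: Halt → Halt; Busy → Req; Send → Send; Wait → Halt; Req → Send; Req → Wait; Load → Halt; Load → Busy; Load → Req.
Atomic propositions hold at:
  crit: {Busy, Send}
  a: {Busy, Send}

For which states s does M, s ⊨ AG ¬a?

{Halt, Wait}

Sat(¬a) = {Halt, Wait, Req, Load}
AG ¬a: greatest fixpoint, start Z0 = {Halt, Wait, Req, Load}, keep only states in Sat with every successor in Z. Z1 = {Halt, Wait}; fixed.
Sat(AG ¬a) = {Halt, Wait}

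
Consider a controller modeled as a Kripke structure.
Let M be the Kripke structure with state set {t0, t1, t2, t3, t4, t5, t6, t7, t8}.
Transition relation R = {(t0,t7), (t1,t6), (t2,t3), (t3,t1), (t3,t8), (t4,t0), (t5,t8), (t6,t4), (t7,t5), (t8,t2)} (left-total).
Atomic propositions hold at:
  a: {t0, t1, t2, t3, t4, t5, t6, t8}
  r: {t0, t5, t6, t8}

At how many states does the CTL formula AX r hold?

4

Sat(AX r) = {s : every successor in {t0, t5, t6, t8}} = {t1, t4, t5, t7}
|Sat(AX r)| = |{t1, t4, t5, t7}| = 4.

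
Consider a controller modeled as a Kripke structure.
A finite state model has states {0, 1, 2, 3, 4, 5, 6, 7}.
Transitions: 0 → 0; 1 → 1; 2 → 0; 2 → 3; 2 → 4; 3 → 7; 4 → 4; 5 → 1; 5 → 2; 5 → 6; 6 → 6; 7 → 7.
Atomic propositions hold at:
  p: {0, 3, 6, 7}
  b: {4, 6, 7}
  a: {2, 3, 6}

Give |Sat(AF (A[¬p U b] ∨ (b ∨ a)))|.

5

Sat(¬p) = {1, 2, 4, 5}
A[¬p U b]: least fixpoint, start Z0 = Sat(b) = {4, 6, 7}, add states in Sat(¬p) with every successor in Z. Already a fixed point.
Sat(A[¬p U b]) = {4, 6, 7}
Sat(b ∨ a) = {2, 3, 4, 6, 7}
Sat(A[¬p U b] ∨ (b ∨ a)) = {2, 3, 4, 6, 7}
AF (A[¬p U b] ∨ (b ∨ a)): least fixpoint, start Z0 = {2, 3, 4, 6, 7}, add states with every successor in Z. Already a fixed point.
Sat(AF (A[¬p U b] ∨ (b ∨ a))) = {2, 3, 4, 6, 7}
|Sat(AF (A[¬p U b] ∨ (b ∨ a)))| = |{2, 3, 4, 6, 7}| = 5.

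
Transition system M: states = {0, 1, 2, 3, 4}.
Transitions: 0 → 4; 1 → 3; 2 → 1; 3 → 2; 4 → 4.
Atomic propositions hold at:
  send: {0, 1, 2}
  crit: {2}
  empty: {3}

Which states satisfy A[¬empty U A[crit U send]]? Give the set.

Sat(¬empty) = {0, 1, 2, 4}
A[crit U send]: least fixpoint, start Z0 = Sat(send) = {0, 1, 2}, add states in Sat(crit) with every successor in Z. Already a fixed point.
Sat(A[crit U send]) = {0, 1, 2}
A[¬empty U A[crit U send]]: least fixpoint, start Z0 = Sat(A[crit U send]) = {0, 1, 2}, add states in Sat(¬empty) with every successor in Z. Already a fixed point.
Sat(A[¬empty U A[crit U send]]) = {0, 1, 2}

{0, 1, 2}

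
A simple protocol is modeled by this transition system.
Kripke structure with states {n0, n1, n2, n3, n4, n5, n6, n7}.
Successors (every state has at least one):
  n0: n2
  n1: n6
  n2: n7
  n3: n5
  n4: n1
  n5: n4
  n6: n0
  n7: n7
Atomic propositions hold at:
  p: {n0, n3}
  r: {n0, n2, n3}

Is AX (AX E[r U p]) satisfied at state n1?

Yes

E[r U p]: least fixpoint, start Z0 = Sat(p) = {n0, n3}, add states in Sat(r) with some successor in Z. Already a fixed point.
Sat(E[r U p]) = {n0, n3}
Sat(AX E[r U p]) = {s : every successor in {n0, n3}} = {n6}
Sat(AX (AX E[r U p])) = {s : every successor in {n6}} = {n1}
n1 ∈ Sat(AX (AX E[r U p])) = {n1}, so the formula holds at n1.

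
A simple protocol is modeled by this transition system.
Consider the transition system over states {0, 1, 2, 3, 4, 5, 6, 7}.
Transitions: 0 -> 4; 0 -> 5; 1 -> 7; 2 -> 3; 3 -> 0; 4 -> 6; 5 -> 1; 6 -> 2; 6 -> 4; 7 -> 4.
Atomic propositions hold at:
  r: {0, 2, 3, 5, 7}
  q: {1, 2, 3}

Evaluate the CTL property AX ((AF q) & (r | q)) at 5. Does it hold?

Yes

AF q: least fixpoint, start Z0 = {1, 2, 3}, add states with every successor in Z. Z1 = {1, 2, 3, 5}; fixed.
Sat(AF q) = {1, 2, 3, 5}
Sat(r | q) = {0, 1, 2, 3, 5, 7}
Sat((AF q) & (r | q)) = {1, 2, 3, 5}
Sat(AX ((AF q) & (r | q))) = {s : every successor in {1, 2, 3, 5}} = {2, 5}
5 ∈ Sat(AX ((AF q) & (r | q))) = {2, 5}, so the formula holds at 5.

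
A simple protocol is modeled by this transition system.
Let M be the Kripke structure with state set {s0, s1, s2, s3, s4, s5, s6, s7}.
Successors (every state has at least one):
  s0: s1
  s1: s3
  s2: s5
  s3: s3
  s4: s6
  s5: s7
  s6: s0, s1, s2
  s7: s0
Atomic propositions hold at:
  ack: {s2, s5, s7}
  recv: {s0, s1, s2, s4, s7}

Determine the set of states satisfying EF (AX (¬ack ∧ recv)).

Sat(¬ack) = {s0, s1, s3, s4, s6}
Sat(¬ack ∧ recv) = {s0, s1, s4}
Sat(AX (¬ack ∧ recv)) = {s : every successor in {s0, s1, s4}} = {s0, s7}
EF (AX (¬ack ∧ recv)): least fixpoint, start Z0 = {s0, s7}, add states with some successor in Z. Z1 = {s0, s5, s6, s7}; Z2 = {s0, s2, s4, s5, s6, s7}; fixed.
Sat(EF (AX (¬ack ∧ recv))) = {s0, s2, s4, s5, s6, s7}

{s0, s2, s4, s5, s6, s7}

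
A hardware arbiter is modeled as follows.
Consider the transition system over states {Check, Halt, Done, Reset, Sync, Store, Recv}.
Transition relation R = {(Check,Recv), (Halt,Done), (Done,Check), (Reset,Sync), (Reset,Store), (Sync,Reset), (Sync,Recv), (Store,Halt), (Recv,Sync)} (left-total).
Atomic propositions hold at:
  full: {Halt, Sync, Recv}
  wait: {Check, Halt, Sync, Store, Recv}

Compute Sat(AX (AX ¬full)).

Sat(¬full) = {Check, Done, Reset, Store}
Sat(AX ¬full) = {s : every successor in {Check, Done, Reset, Store}} = {Halt, Done}
Sat(AX (AX ¬full)) = {s : every successor in {Halt, Done}} = {Halt, Store}

{Halt, Store}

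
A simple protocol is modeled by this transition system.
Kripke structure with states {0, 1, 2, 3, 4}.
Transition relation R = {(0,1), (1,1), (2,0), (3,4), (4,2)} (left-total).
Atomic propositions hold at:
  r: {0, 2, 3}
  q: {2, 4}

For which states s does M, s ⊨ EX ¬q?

Sat(¬q) = {0, 1, 3}
Sat(EX ¬q) = {s : some successor in {0, 1, 3}} = {0, 1, 2}

{0, 1, 2}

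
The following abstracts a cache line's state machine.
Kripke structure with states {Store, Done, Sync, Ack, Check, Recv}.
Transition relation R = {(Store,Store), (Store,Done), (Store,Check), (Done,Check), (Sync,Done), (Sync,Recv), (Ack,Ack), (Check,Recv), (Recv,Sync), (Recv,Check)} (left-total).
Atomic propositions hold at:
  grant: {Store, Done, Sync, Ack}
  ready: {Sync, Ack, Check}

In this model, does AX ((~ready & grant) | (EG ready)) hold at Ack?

Yes

Sat(~ready) = {Store, Done, Recv}
Sat(~ready & grant) = {Store, Done}
EG ready: greatest fixpoint, start Z0 = {Sync, Ack, Check}, keep only states in Sat with some successor in Z. Z1 = {Ack}; fixed.
Sat(EG ready) = {Ack}
Sat((~ready & grant) | (EG ready)) = {Store, Done, Ack}
Sat(AX ((~ready & grant) | (EG ready))) = {s : every successor in {Store, Done, Ack}} = {Ack}
Ack ∈ Sat(AX ((~ready & grant) | (EG ready))) = {Ack}, so the formula holds at Ack.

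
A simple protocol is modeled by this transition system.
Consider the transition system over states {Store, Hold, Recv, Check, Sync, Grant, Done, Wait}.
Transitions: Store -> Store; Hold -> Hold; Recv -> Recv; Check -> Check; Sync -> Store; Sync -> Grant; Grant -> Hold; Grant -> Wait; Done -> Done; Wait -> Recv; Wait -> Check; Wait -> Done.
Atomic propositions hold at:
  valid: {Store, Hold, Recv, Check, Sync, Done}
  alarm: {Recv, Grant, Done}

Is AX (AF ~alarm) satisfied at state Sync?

Yes

Sat(~alarm) = {Store, Hold, Check, Sync, Wait}
AF ~alarm: least fixpoint, start Z0 = {Store, Hold, Check, Sync, Wait}, add states with every successor in Z. Z1 = {Store, Hold, Check, Sync, Grant, Wait}; fixed.
Sat(AF ~alarm) = {Store, Hold, Check, Sync, Grant, Wait}
Sat(AX (AF ~alarm)) = {s : every successor in {Store, Hold, Check, Sync, Grant, Wait}} = {Store, Hold, Check, Sync, Grant}
Sync ∈ Sat(AX (AF ~alarm)) = {Store, Hold, Check, Sync, Grant}, so the formula holds at Sync.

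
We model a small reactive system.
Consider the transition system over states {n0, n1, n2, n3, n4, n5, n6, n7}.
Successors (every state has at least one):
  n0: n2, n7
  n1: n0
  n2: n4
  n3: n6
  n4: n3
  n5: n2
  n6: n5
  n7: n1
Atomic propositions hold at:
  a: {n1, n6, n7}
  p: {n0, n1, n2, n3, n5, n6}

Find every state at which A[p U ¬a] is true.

{n0, n1, n2, n3, n4, n5, n6}

Sat(¬a) = {n0, n2, n3, n4, n5}
A[p U ¬a]: least fixpoint, start Z0 = Sat(¬a) = {n0, n2, n3, n4, n5}, add states in Sat(p) with every successor in Z. Z1 = {n0, n1, n2, n3, n4, n5, n6}; fixed.
Sat(A[p U ¬a]) = {n0, n1, n2, n3, n4, n5, n6}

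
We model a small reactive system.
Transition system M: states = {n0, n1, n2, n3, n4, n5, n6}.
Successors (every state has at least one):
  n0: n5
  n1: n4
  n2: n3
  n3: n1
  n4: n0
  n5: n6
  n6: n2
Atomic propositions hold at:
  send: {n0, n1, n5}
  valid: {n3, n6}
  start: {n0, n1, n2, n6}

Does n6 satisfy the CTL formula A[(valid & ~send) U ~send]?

Sat(~send) = {n2, n3, n4, n6}
Sat(valid & ~send) = {n3, n6}
A[(valid & ~send) U ~send]: least fixpoint, start Z0 = Sat(~send) = {n2, n3, n4, n6}, add states in Sat(valid & ~send) with every successor in Z. Already a fixed point.
Sat(A[(valid & ~send) U ~send]) = {n2, n3, n4, n6}
n6 ∈ Sat(A[(valid & ~send) U ~send]) = {n2, n3, n4, n6}, so the formula holds at n6.

Yes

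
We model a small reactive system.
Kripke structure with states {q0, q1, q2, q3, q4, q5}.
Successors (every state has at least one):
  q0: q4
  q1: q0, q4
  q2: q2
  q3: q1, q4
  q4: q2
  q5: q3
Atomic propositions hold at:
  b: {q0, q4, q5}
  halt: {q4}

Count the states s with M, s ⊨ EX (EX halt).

3

Sat(EX halt) = {s : some successor in {q4}} = {q0, q1, q3}
Sat(EX (EX halt)) = {s : some successor in {q0, q1, q3}} = {q1, q3, q5}
|Sat(EX (EX halt))| = |{q1, q3, q5}| = 3.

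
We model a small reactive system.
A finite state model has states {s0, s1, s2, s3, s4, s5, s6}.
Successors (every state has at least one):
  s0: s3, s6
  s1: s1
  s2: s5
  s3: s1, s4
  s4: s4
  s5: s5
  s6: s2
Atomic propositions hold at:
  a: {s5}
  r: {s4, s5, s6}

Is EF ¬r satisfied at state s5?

No

Sat(¬r) = {s0, s1, s2, s3}
EF ¬r: least fixpoint, start Z0 = {s0, s1, s2, s3}, add states with some successor in Z. Z1 = {s0, s1, s2, s3, s6}; fixed.
Sat(EF ¬r) = {s0, s1, s2, s3, s6}
s5 ∉ Sat(EF ¬r) = {s0, s1, s2, s3, s6}, so the formula does not hold at s5.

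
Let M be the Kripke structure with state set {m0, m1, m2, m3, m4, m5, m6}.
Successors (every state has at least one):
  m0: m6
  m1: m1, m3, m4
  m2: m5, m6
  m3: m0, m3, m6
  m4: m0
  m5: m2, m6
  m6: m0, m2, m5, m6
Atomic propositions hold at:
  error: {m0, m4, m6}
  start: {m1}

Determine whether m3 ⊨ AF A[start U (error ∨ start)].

Sat(error ∨ start) = {m0, m1, m4, m6}
A[start U (error ∨ start)]: least fixpoint, start Z0 = Sat((error ∨ start)) = {m0, m1, m4, m6}, add states in Sat(start) with every successor in Z. Already a fixed point.
Sat(A[start U (error ∨ start)]) = {m0, m1, m4, m6}
AF A[start U (error ∨ start)]: least fixpoint, start Z0 = {m0, m1, m4, m6}, add states with every successor in Z. Already a fixed point.
Sat(AF A[start U (error ∨ start)]) = {m0, m1, m4, m6}
m3 ∉ Sat(AF A[start U (error ∨ start)]) = {m0, m1, m4, m6}, so the formula does not hold at m3.

No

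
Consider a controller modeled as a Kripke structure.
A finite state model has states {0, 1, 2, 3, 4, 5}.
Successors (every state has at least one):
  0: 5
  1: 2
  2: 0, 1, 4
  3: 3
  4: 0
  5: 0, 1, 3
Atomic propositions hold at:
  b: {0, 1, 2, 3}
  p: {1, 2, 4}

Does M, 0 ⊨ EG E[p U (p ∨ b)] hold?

No

Sat(p ∨ b) = {0, 1, 2, 3, 4}
E[p U (p ∨ b)]: least fixpoint, start Z0 = Sat((p ∨ b)) = {0, 1, 2, 3, 4}, add states in Sat(p) with some successor in Z. Already a fixed point.
Sat(E[p U (p ∨ b)]) = {0, 1, 2, 3, 4}
EG E[p U (p ∨ b)]: greatest fixpoint, start Z0 = {0, 1, 2, 3, 4}, keep only states in Sat with some successor in Z. Z1 = {1, 2, 3, 4}; Z2 = {1, 2, 3}; fixed.
Sat(EG E[p U (p ∨ b)]) = {1, 2, 3}
0 ∉ Sat(EG E[p U (p ∨ b)]) = {1, 2, 3}, so the formula does not hold at 0.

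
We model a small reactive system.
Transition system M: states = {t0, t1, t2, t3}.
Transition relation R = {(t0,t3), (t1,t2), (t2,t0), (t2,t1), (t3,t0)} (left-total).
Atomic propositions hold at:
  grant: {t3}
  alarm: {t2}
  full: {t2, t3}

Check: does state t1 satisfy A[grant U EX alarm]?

Yes

Sat(EX alarm) = {s : some successor in {t2}} = {t1}
A[grant U EX alarm]: least fixpoint, start Z0 = Sat(EX alarm) = {t1}, add states in Sat(grant) with every successor in Z. Already a fixed point.
Sat(A[grant U EX alarm]) = {t1}
t1 ∈ Sat(A[grant U EX alarm]) = {t1}, so the formula holds at t1.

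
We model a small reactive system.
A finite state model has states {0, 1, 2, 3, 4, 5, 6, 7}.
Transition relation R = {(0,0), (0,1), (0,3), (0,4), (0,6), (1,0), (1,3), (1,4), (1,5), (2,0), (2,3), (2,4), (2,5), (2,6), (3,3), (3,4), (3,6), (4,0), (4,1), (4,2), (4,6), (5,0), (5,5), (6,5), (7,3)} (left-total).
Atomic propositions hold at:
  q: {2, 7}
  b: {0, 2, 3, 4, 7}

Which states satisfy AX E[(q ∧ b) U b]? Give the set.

Sat(q ∧ b) = {2, 7}
E[(q ∧ b) U b]: least fixpoint, start Z0 = Sat(b) = {0, 2, 3, 4, 7}, add states in Sat(q ∧ b) with some successor in Z. Already a fixed point.
Sat(E[(q ∧ b) U b]) = {0, 2, 3, 4, 7}
Sat(AX E[(q ∧ b) U b]) = {s : every successor in {0, 2, 3, 4, 7}} = {7}

{7}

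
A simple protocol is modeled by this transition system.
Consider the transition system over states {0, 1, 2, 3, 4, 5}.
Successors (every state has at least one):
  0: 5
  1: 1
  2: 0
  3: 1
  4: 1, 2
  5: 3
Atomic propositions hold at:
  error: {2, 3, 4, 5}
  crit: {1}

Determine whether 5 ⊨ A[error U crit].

A[error U crit]: least fixpoint, start Z0 = Sat(crit) = {1}, add states in Sat(error) with every successor in Z. Z1 = {1, 3}; Z2 = {1, 3, 5}; fixed.
Sat(A[error U crit]) = {1, 3, 5}
5 ∈ Sat(A[error U crit]) = {1, 3, 5}, so the formula holds at 5.

Yes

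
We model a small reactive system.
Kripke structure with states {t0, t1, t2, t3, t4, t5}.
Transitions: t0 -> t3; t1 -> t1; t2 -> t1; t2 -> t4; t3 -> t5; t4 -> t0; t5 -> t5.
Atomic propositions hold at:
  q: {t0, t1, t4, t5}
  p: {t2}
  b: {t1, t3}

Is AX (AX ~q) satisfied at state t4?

Yes

Sat(~q) = {t2, t3}
Sat(AX ~q) = {s : every successor in {t2, t3}} = {t0}
Sat(AX (AX ~q)) = {s : every successor in {t0}} = {t4}
t4 ∈ Sat(AX (AX ~q)) = {t4}, so the formula holds at t4.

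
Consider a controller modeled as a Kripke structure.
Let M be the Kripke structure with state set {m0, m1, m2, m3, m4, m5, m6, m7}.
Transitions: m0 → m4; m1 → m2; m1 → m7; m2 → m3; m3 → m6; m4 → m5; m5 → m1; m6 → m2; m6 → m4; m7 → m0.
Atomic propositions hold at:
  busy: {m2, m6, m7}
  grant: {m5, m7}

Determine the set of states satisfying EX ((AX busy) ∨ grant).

{m1, m2, m4, m5}

Sat(AX busy) = {s : every successor in {m2, m6, m7}} = {m1, m3}
Sat((AX busy) ∨ grant) = {m1, m3, m5, m7}
Sat(EX ((AX busy) ∨ grant)) = {s : some successor in {m1, m3, m5, m7}} = {m1, m2, m4, m5}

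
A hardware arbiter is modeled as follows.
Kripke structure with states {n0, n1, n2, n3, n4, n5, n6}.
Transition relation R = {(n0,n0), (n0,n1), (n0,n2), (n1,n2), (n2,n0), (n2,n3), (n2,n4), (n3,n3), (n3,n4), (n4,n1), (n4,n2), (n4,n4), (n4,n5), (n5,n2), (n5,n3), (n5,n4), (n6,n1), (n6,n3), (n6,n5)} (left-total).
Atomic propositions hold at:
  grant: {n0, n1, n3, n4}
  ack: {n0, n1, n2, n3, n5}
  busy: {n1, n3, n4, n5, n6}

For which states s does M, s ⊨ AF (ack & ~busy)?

{n0, n1, n2}

Sat(~busy) = {n0, n2}
Sat(ack & ~busy) = {n0, n2}
AF (ack & ~busy): least fixpoint, start Z0 = {n0, n2}, add states with every successor in Z. Z1 = {n0, n1, n2}; fixed.
Sat(AF (ack & ~busy)) = {n0, n1, n2}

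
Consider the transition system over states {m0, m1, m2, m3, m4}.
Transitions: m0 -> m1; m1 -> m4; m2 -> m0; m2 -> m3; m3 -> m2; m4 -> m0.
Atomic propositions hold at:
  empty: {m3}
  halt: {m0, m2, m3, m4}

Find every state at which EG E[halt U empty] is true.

E[halt U empty]: least fixpoint, start Z0 = Sat(empty) = {m3}, add states in Sat(halt) with some successor in Z. Z1 = {m2, m3}; fixed.
Sat(E[halt U empty]) = {m2, m3}
EG E[halt U empty]: greatest fixpoint, start Z0 = {m2, m3}, keep only states in Sat with some successor in Z. Already a fixed point.
Sat(EG E[halt U empty]) = {m2, m3}

{m2, m3}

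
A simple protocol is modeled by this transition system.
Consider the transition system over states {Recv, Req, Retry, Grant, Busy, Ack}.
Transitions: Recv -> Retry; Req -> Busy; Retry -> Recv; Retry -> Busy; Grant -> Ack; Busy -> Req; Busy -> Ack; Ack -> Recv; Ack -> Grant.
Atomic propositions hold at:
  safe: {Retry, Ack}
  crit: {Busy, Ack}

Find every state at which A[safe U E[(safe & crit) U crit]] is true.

{Busy, Ack}

Sat(safe & crit) = {Ack}
E[(safe & crit) U crit]: least fixpoint, start Z0 = Sat(crit) = {Busy, Ack}, add states in Sat(safe & crit) with some successor in Z. Already a fixed point.
Sat(E[(safe & crit) U crit]) = {Busy, Ack}
A[safe U E[(safe & crit) U crit]]: least fixpoint, start Z0 = Sat(E[(safe & crit) U crit]) = {Busy, Ack}, add states in Sat(safe) with every successor in Z. Already a fixed point.
Sat(A[safe U E[(safe & crit) U crit]]) = {Busy, Ack}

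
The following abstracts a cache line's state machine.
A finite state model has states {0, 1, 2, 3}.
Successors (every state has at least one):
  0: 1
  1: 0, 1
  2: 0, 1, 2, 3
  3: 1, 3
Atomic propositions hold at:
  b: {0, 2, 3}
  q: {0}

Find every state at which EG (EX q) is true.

Sat(EX q) = {s : some successor in {0}} = {1, 2}
EG (EX q): greatest fixpoint, start Z0 = {1, 2}, keep only states in Sat with some successor in Z. Already a fixed point.
Sat(EG (EX q)) = {1, 2}

{1, 2}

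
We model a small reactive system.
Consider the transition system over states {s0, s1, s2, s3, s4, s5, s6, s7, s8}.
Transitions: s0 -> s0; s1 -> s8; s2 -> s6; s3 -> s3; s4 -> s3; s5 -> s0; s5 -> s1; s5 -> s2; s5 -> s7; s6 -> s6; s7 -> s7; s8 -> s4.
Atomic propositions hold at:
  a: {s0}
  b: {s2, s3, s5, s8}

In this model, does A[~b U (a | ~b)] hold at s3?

No

Sat(~b) = {s0, s1, s4, s6, s7}
Sat(a | ~b) = {s0, s1, s4, s6, s7}
A[~b U (a | ~b)]: least fixpoint, start Z0 = Sat((a | ~b)) = {s0, s1, s4, s6, s7}, add states in Sat(~b) with every successor in Z. Already a fixed point.
Sat(A[~b U (a | ~b)]) = {s0, s1, s4, s6, s7}
s3 ∉ Sat(A[~b U (a | ~b)]) = {s0, s1, s4, s6, s7}, so the formula does not hold at s3.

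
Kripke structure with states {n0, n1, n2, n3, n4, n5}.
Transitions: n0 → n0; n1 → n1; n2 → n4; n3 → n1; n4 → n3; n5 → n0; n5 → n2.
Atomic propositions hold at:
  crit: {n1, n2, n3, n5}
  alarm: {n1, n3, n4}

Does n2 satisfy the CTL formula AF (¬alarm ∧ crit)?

Yes

Sat(¬alarm) = {n0, n2, n5}
Sat(¬alarm ∧ crit) = {n2, n5}
AF (¬alarm ∧ crit): least fixpoint, start Z0 = {n2, n5}, add states with every successor in Z. Already a fixed point.
Sat(AF (¬alarm ∧ crit)) = {n2, n5}
n2 ∈ Sat(AF (¬alarm ∧ crit)) = {n2, n5}, so the formula holds at n2.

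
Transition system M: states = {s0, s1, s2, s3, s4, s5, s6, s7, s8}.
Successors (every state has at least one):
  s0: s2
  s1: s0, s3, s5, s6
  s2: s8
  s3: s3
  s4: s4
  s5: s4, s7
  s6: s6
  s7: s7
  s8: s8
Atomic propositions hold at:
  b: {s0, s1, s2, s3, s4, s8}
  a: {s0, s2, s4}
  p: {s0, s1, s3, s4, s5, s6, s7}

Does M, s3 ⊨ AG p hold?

AG p: greatest fixpoint, start Z0 = {s0, s1, s3, s4, s5, s6, s7}, keep only states in Sat with every successor in Z. Z1 = {s1, s3, s4, s5, s6, s7}; Z2 = {s3, s4, s5, s6, s7}; fixed.
Sat(AG p) = {s3, s4, s5, s6, s7}
s3 ∈ Sat(AG p) = {s3, s4, s5, s6, s7}, so the formula holds at s3.

Yes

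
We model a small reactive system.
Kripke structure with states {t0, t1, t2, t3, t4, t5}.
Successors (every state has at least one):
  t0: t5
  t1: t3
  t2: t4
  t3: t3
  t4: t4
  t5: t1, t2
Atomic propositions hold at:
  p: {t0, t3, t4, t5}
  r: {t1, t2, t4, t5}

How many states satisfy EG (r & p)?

1

Sat(r & p) = {t4, t5}
EG (r & p): greatest fixpoint, start Z0 = {t4, t5}, keep only states in Sat with some successor in Z. Z1 = {t4}; fixed.
Sat(EG (r & p)) = {t4}
|Sat(EG (r & p))| = |{t4}| = 1.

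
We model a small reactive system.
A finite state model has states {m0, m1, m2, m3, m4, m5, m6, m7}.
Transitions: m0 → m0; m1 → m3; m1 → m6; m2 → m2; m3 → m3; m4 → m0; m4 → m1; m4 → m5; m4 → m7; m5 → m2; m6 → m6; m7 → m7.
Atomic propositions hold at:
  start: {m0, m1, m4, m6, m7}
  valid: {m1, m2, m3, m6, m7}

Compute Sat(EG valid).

EG valid: greatest fixpoint, start Z0 = {m1, m2, m3, m6, m7}, keep only states in Sat with some successor in Z. Already a fixed point.
Sat(EG valid) = {m1, m2, m3, m6, m7}

{m1, m2, m3, m6, m7}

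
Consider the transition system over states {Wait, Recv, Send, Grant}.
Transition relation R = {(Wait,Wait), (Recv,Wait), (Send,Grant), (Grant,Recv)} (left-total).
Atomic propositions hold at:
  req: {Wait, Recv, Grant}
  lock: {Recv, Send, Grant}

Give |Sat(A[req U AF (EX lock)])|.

Sat(EX lock) = {s : some successor in {Recv, Send, Grant}} = {Send, Grant}
AF (EX lock): least fixpoint, start Z0 = {Send, Grant}, add states with every successor in Z. Already a fixed point.
Sat(AF (EX lock)) = {Send, Grant}
A[req U AF (EX lock)]: least fixpoint, start Z0 = Sat(AF (EX lock)) = {Send, Grant}, add states in Sat(req) with every successor in Z. Already a fixed point.
Sat(A[req U AF (EX lock)]) = {Send, Grant}
|Sat(A[req U AF (EX lock)])| = |{Send, Grant}| = 2.

2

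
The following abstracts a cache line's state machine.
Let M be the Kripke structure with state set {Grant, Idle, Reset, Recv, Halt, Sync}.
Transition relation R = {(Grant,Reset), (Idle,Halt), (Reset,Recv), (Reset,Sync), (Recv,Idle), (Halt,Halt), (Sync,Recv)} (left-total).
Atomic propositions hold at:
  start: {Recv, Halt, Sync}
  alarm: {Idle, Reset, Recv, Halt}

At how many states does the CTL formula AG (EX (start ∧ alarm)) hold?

Sat(start ∧ alarm) = {Recv, Halt}
Sat(EX (start ∧ alarm)) = {s : some successor in {Recv, Halt}} = {Idle, Reset, Halt, Sync}
AG (EX (start ∧ alarm)): greatest fixpoint, start Z0 = {Idle, Reset, Halt, Sync}, keep only states in Sat with every successor in Z. Z1 = {Idle, Halt}; fixed.
Sat(AG (EX (start ∧ alarm))) = {Idle, Halt}
|Sat(AG (EX (start ∧ alarm)))| = |{Idle, Halt}| = 2.

2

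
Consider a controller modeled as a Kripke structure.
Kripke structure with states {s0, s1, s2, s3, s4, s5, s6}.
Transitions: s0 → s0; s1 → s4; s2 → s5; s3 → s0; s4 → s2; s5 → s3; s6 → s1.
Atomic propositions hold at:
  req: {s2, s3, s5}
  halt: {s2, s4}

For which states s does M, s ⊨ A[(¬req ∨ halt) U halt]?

{s1, s2, s4, s6}

Sat(¬req) = {s0, s1, s4, s6}
Sat(¬req ∨ halt) = {s0, s1, s2, s4, s6}
A[(¬req ∨ halt) U halt]: least fixpoint, start Z0 = Sat(halt) = {s2, s4}, add states in Sat(¬req ∨ halt) with every successor in Z. Z1 = {s1, s2, s4}; Z2 = {s1, s2, s4, s6}; fixed.
Sat(A[(¬req ∨ halt) U halt]) = {s1, s2, s4, s6}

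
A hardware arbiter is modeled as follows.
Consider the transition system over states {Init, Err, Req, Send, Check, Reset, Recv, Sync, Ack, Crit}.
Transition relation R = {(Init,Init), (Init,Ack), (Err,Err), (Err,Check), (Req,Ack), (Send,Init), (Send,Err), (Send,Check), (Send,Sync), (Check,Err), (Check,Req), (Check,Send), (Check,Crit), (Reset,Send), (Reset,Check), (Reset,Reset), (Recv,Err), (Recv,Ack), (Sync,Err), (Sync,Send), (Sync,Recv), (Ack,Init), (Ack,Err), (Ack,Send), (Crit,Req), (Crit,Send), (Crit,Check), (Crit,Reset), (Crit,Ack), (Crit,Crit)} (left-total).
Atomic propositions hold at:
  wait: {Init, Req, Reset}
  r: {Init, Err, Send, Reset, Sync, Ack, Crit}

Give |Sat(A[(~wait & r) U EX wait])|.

Sat(~wait) = {Err, Send, Check, Recv, Sync, Ack, Crit}
Sat(~wait & r) = {Err, Send, Sync, Ack, Crit}
Sat(EX wait) = {s : some successor in {Init, Req, Reset}} = {Init, Send, Check, Reset, Ack, Crit}
A[(~wait & r) U EX wait]: least fixpoint, start Z0 = Sat(EX wait) = {Init, Send, Check, Reset, Ack, Crit}, add states in Sat(~wait & r) with every successor in Z. Already a fixed point.
Sat(A[(~wait & r) U EX wait]) = {Init, Send, Check, Reset, Ack, Crit}
|Sat(A[(~wait & r) U EX wait])| = |{Init, Send, Check, Reset, Ack, Crit}| = 6.

6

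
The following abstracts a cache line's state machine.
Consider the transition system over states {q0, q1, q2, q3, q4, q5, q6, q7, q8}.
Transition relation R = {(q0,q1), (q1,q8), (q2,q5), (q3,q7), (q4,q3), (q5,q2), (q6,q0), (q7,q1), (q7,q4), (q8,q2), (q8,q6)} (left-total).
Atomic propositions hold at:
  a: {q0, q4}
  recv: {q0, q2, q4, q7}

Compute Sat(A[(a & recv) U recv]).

{q0, q2, q4, q7}

Sat(a & recv) = {q0, q4}
A[(a & recv) U recv]: least fixpoint, start Z0 = Sat(recv) = {q0, q2, q4, q7}, add states in Sat(a & recv) with every successor in Z. Already a fixed point.
Sat(A[(a & recv) U recv]) = {q0, q2, q4, q7}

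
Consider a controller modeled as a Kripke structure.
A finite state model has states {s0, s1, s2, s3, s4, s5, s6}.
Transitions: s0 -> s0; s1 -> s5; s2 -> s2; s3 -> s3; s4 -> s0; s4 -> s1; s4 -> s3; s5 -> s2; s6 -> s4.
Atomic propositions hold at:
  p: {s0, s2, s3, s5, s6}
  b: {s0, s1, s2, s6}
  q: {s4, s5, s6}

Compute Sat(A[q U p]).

A[q U p]: least fixpoint, start Z0 = Sat(p) = {s0, s2, s3, s5, s6}, add states in Sat(q) with every successor in Z. Already a fixed point.
Sat(A[q U p]) = {s0, s2, s3, s5, s6}

{s0, s2, s3, s5, s6}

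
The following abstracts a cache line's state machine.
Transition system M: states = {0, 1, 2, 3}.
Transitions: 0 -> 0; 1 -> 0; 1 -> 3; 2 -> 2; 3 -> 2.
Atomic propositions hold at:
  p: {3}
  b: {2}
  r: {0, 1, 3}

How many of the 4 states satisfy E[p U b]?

E[p U b]: least fixpoint, start Z0 = Sat(b) = {2}, add states in Sat(p) with some successor in Z. Z1 = {2, 3}; fixed.
Sat(E[p U b]) = {2, 3}
|Sat(E[p U b])| = |{2, 3}| = 2.

2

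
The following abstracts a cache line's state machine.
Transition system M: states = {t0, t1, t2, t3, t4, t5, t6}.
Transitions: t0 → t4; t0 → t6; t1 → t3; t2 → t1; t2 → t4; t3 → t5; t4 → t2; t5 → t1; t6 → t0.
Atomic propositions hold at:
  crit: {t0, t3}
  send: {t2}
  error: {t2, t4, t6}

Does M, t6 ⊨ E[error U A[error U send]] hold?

No

A[error U send]: least fixpoint, start Z0 = Sat(send) = {t2}, add states in Sat(error) with every successor in Z. Z1 = {t2, t4}; fixed.
Sat(A[error U send]) = {t2, t4}
E[error U A[error U send]]: least fixpoint, start Z0 = Sat(A[error U send]) = {t2, t4}, add states in Sat(error) with some successor in Z. Already a fixed point.
Sat(E[error U A[error U send]]) = {t2, t4}
t6 ∉ Sat(E[error U A[error U send]]) = {t2, t4}, so the formula does not hold at t6.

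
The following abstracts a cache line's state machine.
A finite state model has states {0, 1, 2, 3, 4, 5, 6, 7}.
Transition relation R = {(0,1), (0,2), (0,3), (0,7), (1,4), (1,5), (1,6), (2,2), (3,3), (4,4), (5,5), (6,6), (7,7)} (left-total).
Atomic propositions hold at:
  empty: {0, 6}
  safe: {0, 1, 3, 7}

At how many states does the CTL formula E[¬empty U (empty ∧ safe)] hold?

Sat(¬empty) = {1, 2, 3, 4, 5, 7}
Sat(empty ∧ safe) = {0}
E[¬empty U (empty ∧ safe)]: least fixpoint, start Z0 = Sat((empty ∧ safe)) = {0}, add states in Sat(¬empty) with some successor in Z. Already a fixed point.
Sat(E[¬empty U (empty ∧ safe)]) = {0}
|Sat(E[¬empty U (empty ∧ safe)])| = |{0}| = 1.

1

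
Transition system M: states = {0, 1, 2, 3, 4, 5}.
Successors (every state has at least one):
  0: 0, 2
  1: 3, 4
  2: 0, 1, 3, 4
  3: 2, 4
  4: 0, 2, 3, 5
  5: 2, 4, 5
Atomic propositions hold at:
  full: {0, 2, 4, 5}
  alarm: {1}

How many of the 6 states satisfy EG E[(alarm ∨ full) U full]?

Sat(alarm ∨ full) = {0, 1, 2, 4, 5}
E[(alarm ∨ full) U full]: least fixpoint, start Z0 = Sat(full) = {0, 2, 4, 5}, add states in Sat(alarm ∨ full) with some successor in Z. Z1 = {0, 1, 2, 4, 5}; fixed.
Sat(E[(alarm ∨ full) U full]) = {0, 1, 2, 4, 5}
EG E[(alarm ∨ full) U full]: greatest fixpoint, start Z0 = {0, 1, 2, 4, 5}, keep only states in Sat with some successor in Z. Already a fixed point.
Sat(EG E[(alarm ∨ full) U full]) = {0, 1, 2, 4, 5}
|Sat(EG E[(alarm ∨ full) U full])| = |{0, 1, 2, 4, 5}| = 5.

5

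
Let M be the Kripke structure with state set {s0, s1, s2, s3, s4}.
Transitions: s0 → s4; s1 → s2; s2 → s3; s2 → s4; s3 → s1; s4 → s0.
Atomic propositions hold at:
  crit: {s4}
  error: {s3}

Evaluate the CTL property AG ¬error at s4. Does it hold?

Yes

Sat(¬error) = {s0, s1, s2, s4}
AG ¬error: greatest fixpoint, start Z0 = {s0, s1, s2, s4}, keep only states in Sat with every successor in Z. Z1 = {s0, s1, s4}; Z2 = {s0, s4}; fixed.
Sat(AG ¬error) = {s0, s4}
s4 ∈ Sat(AG ¬error) = {s0, s4}, so the formula holds at s4.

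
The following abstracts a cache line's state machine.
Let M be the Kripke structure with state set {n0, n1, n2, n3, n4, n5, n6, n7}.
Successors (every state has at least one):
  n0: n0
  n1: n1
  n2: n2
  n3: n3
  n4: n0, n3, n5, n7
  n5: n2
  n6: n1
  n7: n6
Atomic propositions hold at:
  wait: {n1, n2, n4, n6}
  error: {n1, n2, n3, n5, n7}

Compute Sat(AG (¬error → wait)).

{n1, n2, n3, n5, n6, n7}

Sat(¬error) = {n0, n4, n6}
Sat(¬error → wait) = {n1, n2, n3, n4, n5, n6, n7}
AG (¬error → wait): greatest fixpoint, start Z0 = {n1, n2, n3, n4, n5, n6, n7}, keep only states in Sat with every successor in Z. Z1 = {n1, n2, n3, n5, n6, n7}; fixed.
Sat(AG (¬error → wait)) = {n1, n2, n3, n5, n6, n7}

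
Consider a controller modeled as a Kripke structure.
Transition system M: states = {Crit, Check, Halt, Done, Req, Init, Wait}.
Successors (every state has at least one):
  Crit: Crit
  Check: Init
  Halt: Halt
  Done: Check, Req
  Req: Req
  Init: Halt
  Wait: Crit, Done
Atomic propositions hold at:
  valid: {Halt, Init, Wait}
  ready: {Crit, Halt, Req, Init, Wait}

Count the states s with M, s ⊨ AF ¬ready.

Sat(¬ready) = {Check, Done}
AF ¬ready: least fixpoint, start Z0 = {Check, Done}, add states with every successor in Z. Already a fixed point.
Sat(AF ¬ready) = {Check, Done}
|Sat(AF ¬ready)| = |{Check, Done}| = 2.

2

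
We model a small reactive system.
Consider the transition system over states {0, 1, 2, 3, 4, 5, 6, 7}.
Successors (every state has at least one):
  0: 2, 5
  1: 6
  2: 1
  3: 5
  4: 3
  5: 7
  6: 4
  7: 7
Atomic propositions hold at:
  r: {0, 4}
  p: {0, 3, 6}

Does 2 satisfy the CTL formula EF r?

EF r: least fixpoint, start Z0 = {0, 4}, add states with some successor in Z. Z1 = {0, 4, 6}; Z2 = {0, 1, 4, 6}; Z3 = {0, 1, 2, 4, 6}; fixed.
Sat(EF r) = {0, 1, 2, 4, 6}
2 ∈ Sat(EF r) = {0, 1, 2, 4, 6}, so the formula holds at 2.

Yes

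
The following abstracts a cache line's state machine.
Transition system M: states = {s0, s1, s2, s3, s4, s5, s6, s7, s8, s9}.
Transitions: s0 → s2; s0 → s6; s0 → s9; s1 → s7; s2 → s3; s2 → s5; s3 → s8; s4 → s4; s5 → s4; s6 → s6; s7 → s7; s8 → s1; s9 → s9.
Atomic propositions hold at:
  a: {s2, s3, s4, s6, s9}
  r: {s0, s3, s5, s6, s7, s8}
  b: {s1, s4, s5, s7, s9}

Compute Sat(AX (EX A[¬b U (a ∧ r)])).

{s6}

Sat(¬b) = {s0, s2, s3, s6, s8}
Sat(a ∧ r) = {s3, s6}
A[¬b U (a ∧ r)]: least fixpoint, start Z0 = Sat((a ∧ r)) = {s3, s6}, add states in Sat(¬b) with every successor in Z. Already a fixed point.
Sat(A[¬b U (a ∧ r)]) = {s3, s6}
Sat(EX A[¬b U (a ∧ r)]) = {s : some successor in {s3, s6}} = {s0, s2, s6}
Sat(AX (EX A[¬b U (a ∧ r)])) = {s : every successor in {s0, s2, s6}} = {s6}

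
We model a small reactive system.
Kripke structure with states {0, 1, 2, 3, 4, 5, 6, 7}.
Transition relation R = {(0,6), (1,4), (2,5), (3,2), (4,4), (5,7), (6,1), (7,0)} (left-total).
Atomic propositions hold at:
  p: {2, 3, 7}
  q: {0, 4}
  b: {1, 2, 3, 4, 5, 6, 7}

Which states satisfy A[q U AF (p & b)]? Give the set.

{2, 3, 5, 7}

Sat(p & b) = {2, 3, 7}
AF (p & b): least fixpoint, start Z0 = {2, 3, 7}, add states with every successor in Z. Z1 = {2, 3, 5, 7}; fixed.
Sat(AF (p & b)) = {2, 3, 5, 7}
A[q U AF (p & b)]: least fixpoint, start Z0 = Sat(AF (p & b)) = {2, 3, 5, 7}, add states in Sat(q) with every successor in Z. Already a fixed point.
Sat(A[q U AF (p & b)]) = {2, 3, 5, 7}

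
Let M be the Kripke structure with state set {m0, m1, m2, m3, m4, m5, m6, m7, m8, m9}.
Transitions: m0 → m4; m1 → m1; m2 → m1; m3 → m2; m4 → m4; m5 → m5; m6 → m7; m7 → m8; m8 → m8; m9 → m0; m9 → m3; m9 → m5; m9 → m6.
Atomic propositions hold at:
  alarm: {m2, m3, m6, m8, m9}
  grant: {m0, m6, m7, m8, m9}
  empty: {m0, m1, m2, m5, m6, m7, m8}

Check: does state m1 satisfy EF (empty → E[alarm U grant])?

No

E[alarm U grant]: least fixpoint, start Z0 = Sat(grant) = {m0, m6, m7, m8, m9}, add states in Sat(alarm) with some successor in Z. Already a fixed point.
Sat(E[alarm U grant]) = {m0, m6, m7, m8, m9}
Sat(empty → E[alarm U grant]) = {m0, m3, m4, m6, m7, m8, m9}
EF (empty → E[alarm U grant]): least fixpoint, start Z0 = {m0, m3, m4, m6, m7, m8, m9}, add states with some successor in Z. Already a fixed point.
Sat(EF (empty → E[alarm U grant])) = {m0, m3, m4, m6, m7, m8, m9}
m1 ∉ Sat(EF (empty → E[alarm U grant])) = {m0, m3, m4, m6, m7, m8, m9}, so the formula does not hold at m1.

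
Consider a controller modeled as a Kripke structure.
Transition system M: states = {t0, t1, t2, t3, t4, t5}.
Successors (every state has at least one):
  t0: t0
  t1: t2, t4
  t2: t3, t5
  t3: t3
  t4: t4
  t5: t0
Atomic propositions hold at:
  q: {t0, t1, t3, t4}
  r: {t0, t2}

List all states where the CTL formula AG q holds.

AG q: greatest fixpoint, start Z0 = {t0, t1, t3, t4}, keep only states in Sat with every successor in Z. Z1 = {t0, t3, t4}; fixed.
Sat(AG q) = {t0, t3, t4}

{t0, t3, t4}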